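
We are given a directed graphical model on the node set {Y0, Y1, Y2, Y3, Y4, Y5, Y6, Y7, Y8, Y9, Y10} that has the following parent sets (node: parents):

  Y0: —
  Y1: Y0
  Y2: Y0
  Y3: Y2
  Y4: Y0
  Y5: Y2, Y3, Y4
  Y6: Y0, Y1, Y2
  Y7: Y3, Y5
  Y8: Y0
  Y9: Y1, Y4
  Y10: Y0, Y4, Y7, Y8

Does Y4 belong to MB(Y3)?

Yes

Y4 is a co-parent of Y3: both are parents of Y5.
So Y4 ∈ MB(Y3).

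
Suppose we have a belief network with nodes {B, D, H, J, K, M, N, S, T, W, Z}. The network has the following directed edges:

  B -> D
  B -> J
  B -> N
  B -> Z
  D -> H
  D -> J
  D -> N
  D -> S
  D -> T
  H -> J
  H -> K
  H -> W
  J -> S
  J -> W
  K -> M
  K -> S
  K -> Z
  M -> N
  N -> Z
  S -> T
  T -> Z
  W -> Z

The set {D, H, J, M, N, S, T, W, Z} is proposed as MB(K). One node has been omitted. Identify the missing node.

B

By definition, MB(K) is built from K's parents, K's children, and the co-parents of K.
Children of K: M, S, Z.
Parents of K: H.
Other parents of K's children:
  M: —
  S: D, J
  Z: B, N, T, W
MB(K) = {B, D, H, J, M, N, S, T, W, Z}.
Comparing with the claimed set, B is missing.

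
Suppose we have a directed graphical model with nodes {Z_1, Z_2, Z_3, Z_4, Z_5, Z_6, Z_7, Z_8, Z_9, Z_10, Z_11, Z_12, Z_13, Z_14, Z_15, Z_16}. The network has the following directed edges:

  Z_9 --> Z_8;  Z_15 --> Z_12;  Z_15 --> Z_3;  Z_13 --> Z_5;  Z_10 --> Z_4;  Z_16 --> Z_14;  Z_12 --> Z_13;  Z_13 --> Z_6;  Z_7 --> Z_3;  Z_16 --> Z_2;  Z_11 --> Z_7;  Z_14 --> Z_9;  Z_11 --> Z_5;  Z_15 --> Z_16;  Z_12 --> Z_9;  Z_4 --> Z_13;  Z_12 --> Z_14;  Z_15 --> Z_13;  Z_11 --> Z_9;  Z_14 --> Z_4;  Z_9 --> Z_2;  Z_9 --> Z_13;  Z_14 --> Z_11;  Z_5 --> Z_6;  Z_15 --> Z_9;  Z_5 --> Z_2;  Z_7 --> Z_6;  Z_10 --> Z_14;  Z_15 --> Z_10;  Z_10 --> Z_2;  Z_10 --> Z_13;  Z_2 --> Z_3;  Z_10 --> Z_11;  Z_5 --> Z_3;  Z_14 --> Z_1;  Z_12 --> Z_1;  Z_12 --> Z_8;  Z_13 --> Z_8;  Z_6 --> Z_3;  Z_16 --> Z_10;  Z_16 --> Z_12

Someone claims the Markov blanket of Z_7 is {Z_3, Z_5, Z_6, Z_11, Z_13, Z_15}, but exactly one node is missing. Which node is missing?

Z_2

By definition, MB(Z_7) is built from Z_7's parents, Z_7's children, and the co-parents of Z_7.
Parents of Z_7: Z_11.
Z_7's children: Z_3, Z_6.
Parents of each child, excluding Z_7:
  Z_6: Z_5, Z_13
  Z_3: Z_2, Z_5, Z_6, Z_15
MB(Z_7) = {Z_2, Z_3, Z_5, Z_6, Z_11, Z_13, Z_15}.
Comparing with the claimed set, Z_2 is missing.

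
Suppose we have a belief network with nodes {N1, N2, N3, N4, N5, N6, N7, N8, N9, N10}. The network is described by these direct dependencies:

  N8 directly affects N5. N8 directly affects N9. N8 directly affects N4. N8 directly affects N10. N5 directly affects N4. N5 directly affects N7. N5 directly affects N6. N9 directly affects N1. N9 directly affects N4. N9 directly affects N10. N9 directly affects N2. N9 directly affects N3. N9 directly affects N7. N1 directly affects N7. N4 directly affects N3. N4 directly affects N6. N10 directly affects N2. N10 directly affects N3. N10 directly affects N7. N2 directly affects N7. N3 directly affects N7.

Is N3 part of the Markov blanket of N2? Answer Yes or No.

N3 is a co-parent of N2: both are parents of N7.
So N3 ∈ MB(N2).

Yes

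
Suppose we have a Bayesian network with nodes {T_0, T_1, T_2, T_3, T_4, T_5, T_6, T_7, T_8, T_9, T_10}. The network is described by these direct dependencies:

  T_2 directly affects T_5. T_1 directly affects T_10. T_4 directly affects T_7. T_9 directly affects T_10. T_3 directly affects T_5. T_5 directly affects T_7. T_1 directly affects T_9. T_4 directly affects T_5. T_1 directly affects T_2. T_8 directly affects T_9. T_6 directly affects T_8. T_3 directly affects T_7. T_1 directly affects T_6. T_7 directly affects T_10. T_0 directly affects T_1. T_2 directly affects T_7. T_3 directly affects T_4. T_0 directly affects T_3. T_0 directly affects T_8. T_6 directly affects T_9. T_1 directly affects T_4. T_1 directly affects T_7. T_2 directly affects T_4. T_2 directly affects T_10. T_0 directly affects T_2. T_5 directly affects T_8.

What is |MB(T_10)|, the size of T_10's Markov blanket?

The Markov blanket of a node is its parents, its children, and the other parents of its children.
T_10's parents: T_1, T_2, T_7, T_9.
T_10 has no children.
T_10 has no children, so there are no co-parents.
MB(T_10) = {T_1, T_2, T_7, T_9}, which has 4 nodes.

4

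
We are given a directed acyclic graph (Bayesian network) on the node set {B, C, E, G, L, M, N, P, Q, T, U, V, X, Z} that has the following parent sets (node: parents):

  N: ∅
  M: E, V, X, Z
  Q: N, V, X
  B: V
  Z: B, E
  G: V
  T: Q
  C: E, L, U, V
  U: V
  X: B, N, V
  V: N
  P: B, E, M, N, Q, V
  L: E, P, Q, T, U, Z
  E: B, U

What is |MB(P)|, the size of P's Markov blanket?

P has parents B, E, M, N, Q, V.
P has child L.
Other parents of P's children:
  L: E, Q, T, U, Z
MB(P) = {B, E, L, M, N, Q, T, U, V, Z}, which has 10 nodes.

10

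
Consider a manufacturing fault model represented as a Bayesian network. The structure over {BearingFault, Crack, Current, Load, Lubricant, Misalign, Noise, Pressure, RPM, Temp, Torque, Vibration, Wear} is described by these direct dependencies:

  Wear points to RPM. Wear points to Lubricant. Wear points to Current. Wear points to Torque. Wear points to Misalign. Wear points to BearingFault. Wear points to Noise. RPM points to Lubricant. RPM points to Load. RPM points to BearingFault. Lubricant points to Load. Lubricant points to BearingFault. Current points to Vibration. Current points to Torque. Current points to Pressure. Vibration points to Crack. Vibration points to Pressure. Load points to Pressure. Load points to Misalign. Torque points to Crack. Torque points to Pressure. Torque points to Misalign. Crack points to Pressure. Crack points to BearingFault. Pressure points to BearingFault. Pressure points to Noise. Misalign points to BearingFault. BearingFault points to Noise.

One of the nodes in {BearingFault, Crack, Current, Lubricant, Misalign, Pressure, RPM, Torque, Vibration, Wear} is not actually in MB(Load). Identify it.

BearingFault

Recall MB(v) = parents ∪ children ∪ spouses, where spouses are the other parents of v's children.
Load has parents Lubricant, RPM.
Children of Load: Misalign, Pressure.
Parents of each child, excluding Load:
  Pressure's other parents are Crack, Current, Torque, Vibration.
  Misalign's other parents are Torque, Wear.
MB(Load) = {Crack, Current, Lubricant, Misalign, Pressure, RPM, Torque, Vibration, Wear}.
BearingFault is neither a parent, child, nor co-parent of Load, so it does not belong.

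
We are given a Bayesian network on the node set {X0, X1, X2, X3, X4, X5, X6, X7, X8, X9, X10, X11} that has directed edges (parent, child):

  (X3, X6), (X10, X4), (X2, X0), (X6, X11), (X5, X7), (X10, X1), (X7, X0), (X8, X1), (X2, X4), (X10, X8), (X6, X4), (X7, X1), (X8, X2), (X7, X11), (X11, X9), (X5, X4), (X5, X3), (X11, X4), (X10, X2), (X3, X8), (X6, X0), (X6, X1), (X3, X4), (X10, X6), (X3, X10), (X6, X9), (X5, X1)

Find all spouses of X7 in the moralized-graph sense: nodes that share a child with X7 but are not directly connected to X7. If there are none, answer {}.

{X2, X6, X8, X10}

Children of X7: X0, X1, X11.
  X11: X6
  X1: X5, X6, X8, X10
  X0: X2, X6
Excluding nodes already adjacent to X7 (X0, X1, X5, X11), the co-parent-only contribution is {X2, X6, X8, X10}.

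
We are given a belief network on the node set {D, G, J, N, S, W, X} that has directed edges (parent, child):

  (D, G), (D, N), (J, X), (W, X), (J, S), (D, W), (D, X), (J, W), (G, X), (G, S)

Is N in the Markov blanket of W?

No

Recall MB(v) = parents ∪ children ∪ spouses, where spouses are the other parents of v's children.
W's children: X.
W's parents: D, J.
For each child, the remaining parents (spouses of W):
  parents(X) \ {W} = {D, G, J}.
MB(W) = {D, G, J, X}; N is not in this set.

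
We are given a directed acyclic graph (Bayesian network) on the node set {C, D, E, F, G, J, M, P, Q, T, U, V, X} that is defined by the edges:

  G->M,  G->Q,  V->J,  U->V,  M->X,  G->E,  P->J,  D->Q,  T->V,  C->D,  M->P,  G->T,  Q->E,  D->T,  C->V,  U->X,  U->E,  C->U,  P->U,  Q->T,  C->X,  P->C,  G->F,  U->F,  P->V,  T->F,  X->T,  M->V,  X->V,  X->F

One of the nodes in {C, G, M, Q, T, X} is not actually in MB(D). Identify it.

M

Pa(D) = {C}.
Ch(D) = {Q, T}.
Parents of each child, excluding D:
  Q's other parent is G.
  T's other parents are G, Q, X.
MB(D) = {C, G, Q, T, X}.
M is neither a parent, child, nor co-parent of D, so it does not belong.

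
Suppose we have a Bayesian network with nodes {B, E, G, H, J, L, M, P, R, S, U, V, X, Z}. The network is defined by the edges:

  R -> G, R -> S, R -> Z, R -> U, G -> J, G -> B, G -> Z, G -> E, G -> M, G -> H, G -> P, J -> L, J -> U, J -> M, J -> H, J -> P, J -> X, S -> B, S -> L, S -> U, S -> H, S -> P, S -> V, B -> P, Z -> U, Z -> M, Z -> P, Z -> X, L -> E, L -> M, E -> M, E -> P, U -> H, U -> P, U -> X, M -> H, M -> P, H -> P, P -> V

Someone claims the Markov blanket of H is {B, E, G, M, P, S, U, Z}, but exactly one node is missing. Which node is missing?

By definition, MB(H) is built from H's parents, H's children, and the co-parents of H.
H has parents G, J, M, S, U.
Children of H: P.
Co-parents of H (other parents of its children):
  P: B, E, G, J, M, S, U, Z
MB(H) = {B, E, G, J, M, P, S, U, Z}.
Comparing with the claimed set, J is missing.

J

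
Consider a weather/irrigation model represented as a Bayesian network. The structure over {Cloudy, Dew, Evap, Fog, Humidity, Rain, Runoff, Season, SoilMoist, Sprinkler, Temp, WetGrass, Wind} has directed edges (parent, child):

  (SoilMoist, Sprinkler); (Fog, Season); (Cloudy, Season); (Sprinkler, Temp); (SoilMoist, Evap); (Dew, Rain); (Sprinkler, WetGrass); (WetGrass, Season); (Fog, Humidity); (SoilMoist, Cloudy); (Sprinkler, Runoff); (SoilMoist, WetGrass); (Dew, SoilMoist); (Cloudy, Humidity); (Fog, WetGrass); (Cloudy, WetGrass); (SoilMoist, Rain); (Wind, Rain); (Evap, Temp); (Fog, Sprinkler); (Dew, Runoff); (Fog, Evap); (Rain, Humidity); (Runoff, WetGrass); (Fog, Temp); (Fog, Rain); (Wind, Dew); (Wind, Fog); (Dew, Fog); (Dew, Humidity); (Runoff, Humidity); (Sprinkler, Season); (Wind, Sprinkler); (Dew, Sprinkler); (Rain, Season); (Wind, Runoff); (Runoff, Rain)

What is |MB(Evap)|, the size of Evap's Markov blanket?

Evap's parents: Fog, SoilMoist.
Children of Evap: Temp.
Other parents of Evap's children:
  Temp also has parents Fog, Sprinkler.
MB(Evap) = {Fog, SoilMoist, Sprinkler, Temp}, which has 4 nodes.

4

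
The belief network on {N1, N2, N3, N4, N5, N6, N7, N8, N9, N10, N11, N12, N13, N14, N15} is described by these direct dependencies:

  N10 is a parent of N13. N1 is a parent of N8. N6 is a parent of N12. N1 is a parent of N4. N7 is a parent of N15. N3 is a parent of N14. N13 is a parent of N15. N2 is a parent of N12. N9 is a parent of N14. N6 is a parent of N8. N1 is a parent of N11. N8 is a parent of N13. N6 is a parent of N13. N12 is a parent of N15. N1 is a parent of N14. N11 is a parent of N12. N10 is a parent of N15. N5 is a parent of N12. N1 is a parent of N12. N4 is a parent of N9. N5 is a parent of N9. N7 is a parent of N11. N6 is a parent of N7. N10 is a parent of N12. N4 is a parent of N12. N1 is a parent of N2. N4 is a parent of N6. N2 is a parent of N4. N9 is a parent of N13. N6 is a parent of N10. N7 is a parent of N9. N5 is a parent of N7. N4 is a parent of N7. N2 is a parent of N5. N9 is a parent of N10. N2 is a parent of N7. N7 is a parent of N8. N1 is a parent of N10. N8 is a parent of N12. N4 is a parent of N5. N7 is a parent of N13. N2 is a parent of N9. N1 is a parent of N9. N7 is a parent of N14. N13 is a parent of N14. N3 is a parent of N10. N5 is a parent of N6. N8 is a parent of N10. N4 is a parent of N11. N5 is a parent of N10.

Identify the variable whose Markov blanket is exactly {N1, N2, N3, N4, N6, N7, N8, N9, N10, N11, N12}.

The target node must have every member of {N1, N2, N3, N4, N6, N7, N8, N9, N10, N11, N12} as a parent, child, or co-parent, and no others.
Parents of N5: N2, N4; children: N6, N7, N9, N10, N12; co-parents: N1, N2, N3, N4, N6, N7, N8, N9, N10, N11.
These exactly cover the given set, so the node is N5.

N5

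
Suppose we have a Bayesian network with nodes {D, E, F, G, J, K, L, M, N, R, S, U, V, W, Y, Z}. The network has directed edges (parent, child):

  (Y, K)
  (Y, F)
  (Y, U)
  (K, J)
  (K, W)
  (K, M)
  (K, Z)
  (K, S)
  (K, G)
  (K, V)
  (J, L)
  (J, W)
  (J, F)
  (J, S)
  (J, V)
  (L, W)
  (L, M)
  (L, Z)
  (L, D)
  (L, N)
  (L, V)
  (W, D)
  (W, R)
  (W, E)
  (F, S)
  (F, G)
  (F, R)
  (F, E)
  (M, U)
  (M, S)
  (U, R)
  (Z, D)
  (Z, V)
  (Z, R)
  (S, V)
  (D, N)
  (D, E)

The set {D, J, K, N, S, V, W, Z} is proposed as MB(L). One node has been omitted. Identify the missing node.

The Markov blanket of a node is its parents, its children, and the other parents of its children.
Pa(L) = {J}.
L has children D, M, N, V, W, Z.
Parents of each child, excluding L:
  W also has parents J, K.
  M also has parent K.
  Z's other parent is K.
  D also has parents W, Z.
  N's other parent is D.
  parents(V) \ {L} = {J, K, S, Z}.
MB(L) = {D, J, K, M, N, S, V, W, Z}.
Comparing with the claimed set, M is missing.

M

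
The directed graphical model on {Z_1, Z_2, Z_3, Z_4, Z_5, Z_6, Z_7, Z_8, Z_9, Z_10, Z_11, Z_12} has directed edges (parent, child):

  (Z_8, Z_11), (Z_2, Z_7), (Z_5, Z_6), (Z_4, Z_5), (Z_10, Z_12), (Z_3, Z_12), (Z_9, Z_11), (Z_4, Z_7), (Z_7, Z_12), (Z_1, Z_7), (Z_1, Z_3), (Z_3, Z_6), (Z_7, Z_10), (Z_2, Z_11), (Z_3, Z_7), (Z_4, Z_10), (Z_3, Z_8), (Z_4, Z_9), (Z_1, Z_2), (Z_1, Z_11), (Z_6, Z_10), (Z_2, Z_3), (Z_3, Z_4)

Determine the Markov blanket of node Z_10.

{Z_3, Z_4, Z_6, Z_7, Z_12}

Parents of Z_10: Z_4, Z_6, Z_7.
Z_10 has child Z_12.
Other parents of Z_10's children:
  Z_12: Z_3, Z_7
So the Markov blanket of Z_10 is {Z_3, Z_4, Z_6, Z_7, Z_12}.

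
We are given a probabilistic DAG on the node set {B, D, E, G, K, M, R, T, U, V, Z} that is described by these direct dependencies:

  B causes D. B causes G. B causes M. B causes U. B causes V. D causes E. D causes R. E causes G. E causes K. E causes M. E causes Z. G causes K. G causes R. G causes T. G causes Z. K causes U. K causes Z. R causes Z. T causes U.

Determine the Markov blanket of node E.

{B, D, G, K, M, R, Z}

By definition, MB(E) is built from E's parents, E's children, and the co-parents of E.
E's parents: D.
E has children G, K, M, Z.
Co-parents of E (other parents of its children):
  G's other parent is B.
  K's other parent is G.
  M also has parent B.
  Z also has parents G, K, R.
Taking the union gives {B, D, G, K, M, R, Z}.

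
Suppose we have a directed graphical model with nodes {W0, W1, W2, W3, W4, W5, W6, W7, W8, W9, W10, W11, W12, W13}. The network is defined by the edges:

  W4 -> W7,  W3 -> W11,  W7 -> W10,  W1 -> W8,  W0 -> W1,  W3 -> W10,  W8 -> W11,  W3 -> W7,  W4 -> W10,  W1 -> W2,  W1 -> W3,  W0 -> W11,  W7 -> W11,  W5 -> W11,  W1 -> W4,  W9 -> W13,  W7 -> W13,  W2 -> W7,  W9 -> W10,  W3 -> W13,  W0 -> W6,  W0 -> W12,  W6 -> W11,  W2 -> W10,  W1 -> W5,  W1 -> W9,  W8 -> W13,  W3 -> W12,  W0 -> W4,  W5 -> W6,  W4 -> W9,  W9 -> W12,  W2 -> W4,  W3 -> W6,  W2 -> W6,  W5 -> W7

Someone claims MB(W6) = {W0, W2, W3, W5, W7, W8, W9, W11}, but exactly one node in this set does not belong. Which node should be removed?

W9

The Markov blanket of a node is its parents, its children, and the other parents of its children.
W6's parents: W0, W2, W3, W5.
W6 has child W11.
Co-parents of W6 (other parents of its children):
  W11: W0, W3, W5, W7, W8
MB(W6) = {W0, W2, W3, W5, W7, W8, W11}.
W9 is neither a parent, child, nor co-parent of W6, so it does not belong.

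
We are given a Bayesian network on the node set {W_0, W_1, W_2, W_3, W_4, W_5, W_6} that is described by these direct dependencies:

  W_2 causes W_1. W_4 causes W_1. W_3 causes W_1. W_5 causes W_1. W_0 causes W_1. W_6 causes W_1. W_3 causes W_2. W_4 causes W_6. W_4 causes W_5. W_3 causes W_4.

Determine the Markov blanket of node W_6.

{W_0, W_1, W_2, W_3, W_4, W_5}

By definition, MB(W_6) is built from W_6's parents, W_6's children, and the co-parents of W_6.
W_6's parents: W_4.
Children of W_6: W_1.
Parents of each child, excluding W_6:
  W_1 also has parents W_0, W_2, W_3, W_4, W_5.
Taking the union gives {W_0, W_1, W_2, W_3, W_4, W_5}.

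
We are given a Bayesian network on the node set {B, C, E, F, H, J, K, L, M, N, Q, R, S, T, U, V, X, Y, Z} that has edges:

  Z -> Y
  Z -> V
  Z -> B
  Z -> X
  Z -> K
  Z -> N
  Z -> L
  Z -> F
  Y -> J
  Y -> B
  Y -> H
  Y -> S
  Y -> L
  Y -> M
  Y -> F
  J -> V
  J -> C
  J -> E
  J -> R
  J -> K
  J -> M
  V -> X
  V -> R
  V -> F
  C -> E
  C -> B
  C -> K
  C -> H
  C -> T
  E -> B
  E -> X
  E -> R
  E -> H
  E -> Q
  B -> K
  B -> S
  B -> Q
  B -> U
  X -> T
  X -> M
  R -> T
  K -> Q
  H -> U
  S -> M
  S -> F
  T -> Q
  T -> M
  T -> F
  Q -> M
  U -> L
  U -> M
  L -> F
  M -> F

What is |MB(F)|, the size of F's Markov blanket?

7

A node's Markov blanket = Pa ∪ Ch ∪ (parents of Ch other than the node itself).
F's children: none.
F's parents: L, M, S, T, V, Y, Z.
With no children, F has no spouses; the co-parent set is empty.
MB(F) = {L, M, S, T, V, Y, Z}, which has 7 nodes.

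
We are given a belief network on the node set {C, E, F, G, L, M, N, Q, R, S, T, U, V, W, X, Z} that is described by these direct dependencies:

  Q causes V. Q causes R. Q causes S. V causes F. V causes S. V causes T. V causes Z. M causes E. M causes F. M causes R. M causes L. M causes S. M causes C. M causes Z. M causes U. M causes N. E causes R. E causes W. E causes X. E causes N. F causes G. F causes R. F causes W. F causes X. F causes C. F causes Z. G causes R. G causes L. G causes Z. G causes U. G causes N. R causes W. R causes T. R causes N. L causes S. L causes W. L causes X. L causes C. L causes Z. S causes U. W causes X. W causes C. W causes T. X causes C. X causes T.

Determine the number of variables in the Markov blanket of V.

11

V's parents: Q.
V's children: F, S, T, Z.
For each child, the remaining parents (spouses of V):
  F's other parent is M.
  S's other parents are L, M, Q.
  parents(T) \ {V} = {R, W, X}.
  Z's other parents are F, G, L, M.
MB(V) = {F, G, L, M, Q, R, S, T, W, X, Z}, which has 11 nodes.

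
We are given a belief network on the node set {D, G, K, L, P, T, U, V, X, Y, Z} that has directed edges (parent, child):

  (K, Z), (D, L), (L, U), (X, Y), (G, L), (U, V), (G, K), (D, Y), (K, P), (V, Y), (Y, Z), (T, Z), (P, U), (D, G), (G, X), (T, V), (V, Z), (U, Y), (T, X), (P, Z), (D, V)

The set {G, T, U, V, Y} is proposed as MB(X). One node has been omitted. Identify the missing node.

D

Recall MB(v) = parents ∪ children ∪ spouses, where spouses are the other parents of v's children.
X has parents G, T.
Ch(X) = {Y}.
For each child, the remaining parents (spouses of X):
  Y's other parents are D, U, V.
MB(X) = {D, G, T, U, V, Y}.
Comparing with the claimed set, D is missing.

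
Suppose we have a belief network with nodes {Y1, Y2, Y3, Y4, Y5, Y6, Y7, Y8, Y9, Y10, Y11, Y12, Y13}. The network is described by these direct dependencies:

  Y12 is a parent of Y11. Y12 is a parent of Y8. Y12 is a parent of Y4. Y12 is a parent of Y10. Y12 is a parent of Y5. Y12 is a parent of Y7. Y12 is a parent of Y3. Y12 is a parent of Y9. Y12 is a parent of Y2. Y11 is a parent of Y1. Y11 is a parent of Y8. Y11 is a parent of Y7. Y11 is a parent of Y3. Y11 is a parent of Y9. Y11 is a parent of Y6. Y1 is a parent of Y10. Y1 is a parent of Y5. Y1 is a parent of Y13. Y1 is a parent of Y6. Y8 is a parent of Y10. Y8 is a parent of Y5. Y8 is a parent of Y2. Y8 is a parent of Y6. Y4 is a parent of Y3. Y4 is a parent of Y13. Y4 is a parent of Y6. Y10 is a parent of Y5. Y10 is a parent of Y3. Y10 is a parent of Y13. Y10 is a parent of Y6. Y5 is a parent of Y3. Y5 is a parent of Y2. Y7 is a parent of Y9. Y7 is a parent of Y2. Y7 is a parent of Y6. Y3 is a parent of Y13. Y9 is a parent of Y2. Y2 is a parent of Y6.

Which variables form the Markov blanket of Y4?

Recall MB(v) = parents ∪ children ∪ spouses, where spouses are the other parents of v's children.
Pa(Y4) = {Y12}.
Y4 has children Y3, Y6, Y13.
Parents of each child, excluding Y4:
  Y3: Y5, Y10, Y11, Y12
  Y13: Y1, Y3, Y10
  Y6: Y1, Y2, Y7, Y8, Y10, Y11
MB(Y4) = {Y1, Y2, Y3, Y5, Y6, Y7, Y8, Y10, Y11, Y12, Y13}.

{Y1, Y2, Y3, Y5, Y6, Y7, Y8, Y10, Y11, Y12, Y13}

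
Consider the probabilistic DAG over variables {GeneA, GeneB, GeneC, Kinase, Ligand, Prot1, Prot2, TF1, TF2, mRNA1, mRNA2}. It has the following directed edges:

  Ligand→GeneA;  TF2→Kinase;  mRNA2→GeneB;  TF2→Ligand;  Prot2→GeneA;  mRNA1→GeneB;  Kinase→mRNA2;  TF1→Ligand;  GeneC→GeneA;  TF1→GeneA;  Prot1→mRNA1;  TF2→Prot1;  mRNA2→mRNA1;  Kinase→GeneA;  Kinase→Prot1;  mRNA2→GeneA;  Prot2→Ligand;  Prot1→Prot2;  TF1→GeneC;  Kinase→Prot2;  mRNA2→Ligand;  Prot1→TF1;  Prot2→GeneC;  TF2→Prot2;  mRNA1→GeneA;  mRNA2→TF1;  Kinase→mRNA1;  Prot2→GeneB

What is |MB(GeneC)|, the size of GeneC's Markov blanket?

7

Parents of GeneC: Prot2, TF1.
GeneC has child GeneA.
For each child, the remaining parents (spouses of GeneC):
  parents(GeneA) \ {GeneC} = {Kinase, Ligand, Prot2, TF1, mRNA1, mRNA2}.
MB(GeneC) = {GeneA, Kinase, Ligand, Prot2, TF1, mRNA1, mRNA2}, which has 7 nodes.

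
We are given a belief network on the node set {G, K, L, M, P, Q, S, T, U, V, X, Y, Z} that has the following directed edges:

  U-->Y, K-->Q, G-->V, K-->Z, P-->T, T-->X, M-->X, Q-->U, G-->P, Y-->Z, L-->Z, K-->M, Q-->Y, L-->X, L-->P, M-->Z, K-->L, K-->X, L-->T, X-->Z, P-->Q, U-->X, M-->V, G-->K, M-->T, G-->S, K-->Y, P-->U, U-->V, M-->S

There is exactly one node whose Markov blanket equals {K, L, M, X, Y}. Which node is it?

Z

The target node must have every member of {K, L, M, X, Y} as a parent, child, or co-parent, and no others.
Parents of Z: K, L, M, X, Y; children: none; co-parents: none.
These exactly cover the given set, so the node is Z.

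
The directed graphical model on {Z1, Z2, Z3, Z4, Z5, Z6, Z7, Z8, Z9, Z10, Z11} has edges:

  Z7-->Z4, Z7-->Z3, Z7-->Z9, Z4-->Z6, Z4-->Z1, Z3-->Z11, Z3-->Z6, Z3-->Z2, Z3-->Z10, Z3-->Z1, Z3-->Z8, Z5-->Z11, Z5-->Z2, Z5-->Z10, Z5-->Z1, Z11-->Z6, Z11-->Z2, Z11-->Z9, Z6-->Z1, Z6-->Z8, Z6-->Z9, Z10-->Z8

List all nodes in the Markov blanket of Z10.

Z10 has parents Z3, Z5.
Ch(Z10) = {Z8}.
For each child, the remaining parents (spouses of Z10):
  parents(Z8) \ {Z10} = {Z3, Z6}.
So the Markov blanket of Z10 is {Z3, Z5, Z6, Z8}.

{Z3, Z5, Z6, Z8}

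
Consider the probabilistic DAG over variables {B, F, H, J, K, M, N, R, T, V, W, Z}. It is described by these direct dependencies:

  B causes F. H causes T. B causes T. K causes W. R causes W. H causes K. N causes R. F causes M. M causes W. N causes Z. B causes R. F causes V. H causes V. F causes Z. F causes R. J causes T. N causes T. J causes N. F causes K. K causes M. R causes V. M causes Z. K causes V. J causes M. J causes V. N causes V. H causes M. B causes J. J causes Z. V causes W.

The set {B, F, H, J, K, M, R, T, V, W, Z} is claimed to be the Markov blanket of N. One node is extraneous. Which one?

W

Parents of N: J.
Ch(N) = {R, T, V, Z}.
Other parents of N's children:
  R's other parents are B, F.
  parents(T) \ {N} = {B, H, J}.
  V's other parents are F, H, J, K, R.
  Z also has parents F, J, M.
MB(N) = {B, F, H, J, K, M, R, T, V, Z}.
W is neither a parent, child, nor co-parent of N, so it does not belong.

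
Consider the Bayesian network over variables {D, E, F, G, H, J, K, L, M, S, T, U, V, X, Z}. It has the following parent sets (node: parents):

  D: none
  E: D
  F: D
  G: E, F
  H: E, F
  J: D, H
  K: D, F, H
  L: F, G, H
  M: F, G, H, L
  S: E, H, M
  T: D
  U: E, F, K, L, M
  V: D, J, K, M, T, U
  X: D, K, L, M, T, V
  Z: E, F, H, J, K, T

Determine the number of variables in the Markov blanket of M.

M has parents F, G, H, L.
Children of M: S, U, V, X.
Parents of each child, excluding M:
  S also has parents E, H.
  U's other parents are E, F, K, L.
  V's other parents are D, J, K, T, U.
  X also has parents D, K, L, T, V.
MB(M) = {D, E, F, G, H, J, K, L, S, T, U, V, X}, which has 13 nodes.

13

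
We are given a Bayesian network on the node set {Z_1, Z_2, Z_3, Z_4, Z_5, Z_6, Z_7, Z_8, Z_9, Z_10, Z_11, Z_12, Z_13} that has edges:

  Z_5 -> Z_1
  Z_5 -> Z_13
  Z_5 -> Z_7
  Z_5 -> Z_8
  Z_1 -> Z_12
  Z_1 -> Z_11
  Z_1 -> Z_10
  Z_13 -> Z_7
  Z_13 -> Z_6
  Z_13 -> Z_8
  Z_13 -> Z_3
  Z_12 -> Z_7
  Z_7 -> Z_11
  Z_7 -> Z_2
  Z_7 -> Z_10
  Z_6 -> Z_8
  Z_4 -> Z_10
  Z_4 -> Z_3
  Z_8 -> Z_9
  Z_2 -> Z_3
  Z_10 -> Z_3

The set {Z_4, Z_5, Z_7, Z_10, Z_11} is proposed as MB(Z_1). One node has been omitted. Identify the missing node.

Z_1 has parent Z_5.
Z_1 has children Z_10, Z_11, Z_12.
For each child, the remaining parents (spouses of Z_1):
  Z_12: no additional parents.
  Z_11's other parent is Z_7.
  Z_10 also has parents Z_4, Z_7.
MB(Z_1) = {Z_4, Z_5, Z_7, Z_10, Z_11, Z_12}.
Comparing with the claimed set, Z_12 is missing.

Z_12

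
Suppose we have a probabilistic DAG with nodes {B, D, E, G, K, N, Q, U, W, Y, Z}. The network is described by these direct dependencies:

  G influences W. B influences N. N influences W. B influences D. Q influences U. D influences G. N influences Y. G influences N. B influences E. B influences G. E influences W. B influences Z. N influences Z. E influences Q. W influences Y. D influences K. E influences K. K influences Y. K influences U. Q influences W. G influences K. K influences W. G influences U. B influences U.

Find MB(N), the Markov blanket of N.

A node's Markov blanket = Pa ∪ Ch ∪ (parents of Ch other than the node itself).
N's parents: B, G.
N's children: W, Y, Z.
For each child, the remaining parents (spouses of N):
  W's other parents are E, G, K, Q.
  parents(Y) \ {N} = {K, W}.
  Z's other parent is B.
Taking the union gives {B, E, G, K, Q, W, Y, Z}.

{B, E, G, K, Q, W, Y, Z}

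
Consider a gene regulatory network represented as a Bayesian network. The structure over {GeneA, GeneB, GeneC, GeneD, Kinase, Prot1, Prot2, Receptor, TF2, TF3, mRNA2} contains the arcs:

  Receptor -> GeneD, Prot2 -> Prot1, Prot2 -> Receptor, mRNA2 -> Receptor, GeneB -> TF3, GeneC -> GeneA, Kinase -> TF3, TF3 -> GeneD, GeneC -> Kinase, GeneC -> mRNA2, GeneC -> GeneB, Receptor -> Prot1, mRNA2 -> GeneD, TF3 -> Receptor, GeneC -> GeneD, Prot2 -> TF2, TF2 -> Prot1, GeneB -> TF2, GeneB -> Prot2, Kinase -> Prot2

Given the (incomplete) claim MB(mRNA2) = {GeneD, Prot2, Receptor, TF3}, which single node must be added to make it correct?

By definition, MB(mRNA2) is built from mRNA2's parents, mRNA2's children, and the co-parents of mRNA2.
mRNA2 has parent GeneC.
mRNA2's children: GeneD, Receptor.
For each child, the remaining parents (spouses of mRNA2):
  Receptor also has parents Prot2, TF3.
  GeneD's other parents are GeneC, Receptor, TF3.
MB(mRNA2) = {GeneC, GeneD, Prot2, Receptor, TF3}.
Comparing with the claimed set, GeneC is missing.

GeneC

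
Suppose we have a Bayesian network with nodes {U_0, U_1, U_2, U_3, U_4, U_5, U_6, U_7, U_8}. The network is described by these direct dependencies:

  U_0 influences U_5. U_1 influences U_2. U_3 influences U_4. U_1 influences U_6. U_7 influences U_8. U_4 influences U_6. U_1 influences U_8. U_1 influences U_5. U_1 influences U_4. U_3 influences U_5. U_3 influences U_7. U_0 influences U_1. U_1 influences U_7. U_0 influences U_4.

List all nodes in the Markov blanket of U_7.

{U_1, U_3, U_8}

Children of U_7: U_8.
U_7 has parents U_1, U_3.
For each child, the remaining parents (spouses of U_7):
  U_8: U_1
So the Markov blanket of U_7 is {U_1, U_3, U_8}.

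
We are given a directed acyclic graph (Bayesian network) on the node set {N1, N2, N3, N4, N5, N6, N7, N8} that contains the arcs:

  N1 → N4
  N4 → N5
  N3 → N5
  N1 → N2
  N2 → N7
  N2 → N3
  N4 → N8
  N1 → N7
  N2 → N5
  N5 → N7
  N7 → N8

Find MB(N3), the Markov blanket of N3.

{N2, N4, N5}

N3 has parent N2.
Children of N3: N5.
Parents of each child, excluding N3:
  N5 also has parents N2, N4.
MB(N3) = {N2, N4, N5}.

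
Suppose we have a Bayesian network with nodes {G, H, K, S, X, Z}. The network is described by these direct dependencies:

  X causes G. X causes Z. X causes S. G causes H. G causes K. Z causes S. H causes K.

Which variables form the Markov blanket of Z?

The Markov blanket of a node is its parents, its children, and the other parents of its children.
Z's children: S.
Pa(Z) = {X}.
Parents of each child, excluding Z:
  S's other parent is X.
MB(Z) = {S, X}.

{S, X}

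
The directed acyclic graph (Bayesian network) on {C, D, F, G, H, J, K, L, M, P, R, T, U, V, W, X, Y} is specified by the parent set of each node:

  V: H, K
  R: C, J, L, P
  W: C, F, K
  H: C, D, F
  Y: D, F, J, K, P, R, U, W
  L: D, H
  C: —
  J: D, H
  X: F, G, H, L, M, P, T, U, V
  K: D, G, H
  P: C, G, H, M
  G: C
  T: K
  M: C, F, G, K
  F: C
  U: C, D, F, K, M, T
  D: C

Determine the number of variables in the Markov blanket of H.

13

Parents of H: C, D, F.
Children of H: J, K, L, P, V, X.
Other parents of H's children:
  J also has parent D.
  parents(K) \ {H} = {D, G}.
  parents(L) \ {H} = {D}.
  parents(P) \ {H} = {C, G, M}.
  V also has parent K.
  X also has parents F, G, L, M, P, T, U, V.
MB(H) = {C, D, F, G, J, K, L, M, P, T, U, V, X}, which has 13 nodes.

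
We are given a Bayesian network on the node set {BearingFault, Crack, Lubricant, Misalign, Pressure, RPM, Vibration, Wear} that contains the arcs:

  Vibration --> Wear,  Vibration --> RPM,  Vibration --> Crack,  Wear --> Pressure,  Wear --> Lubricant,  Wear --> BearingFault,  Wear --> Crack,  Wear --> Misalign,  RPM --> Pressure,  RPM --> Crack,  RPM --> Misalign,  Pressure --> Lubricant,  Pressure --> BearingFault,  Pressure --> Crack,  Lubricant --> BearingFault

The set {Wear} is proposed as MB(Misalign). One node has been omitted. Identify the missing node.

RPM

By definition, MB(Misalign) is built from Misalign's parents, Misalign's children, and the co-parents of Misalign.
Parents of Misalign: RPM, Wear.
Misalign has no children.
With no children, Misalign has no spouses; the co-parent set is empty.
MB(Misalign) = {RPM, Wear}.
Comparing with the claimed set, RPM is missing.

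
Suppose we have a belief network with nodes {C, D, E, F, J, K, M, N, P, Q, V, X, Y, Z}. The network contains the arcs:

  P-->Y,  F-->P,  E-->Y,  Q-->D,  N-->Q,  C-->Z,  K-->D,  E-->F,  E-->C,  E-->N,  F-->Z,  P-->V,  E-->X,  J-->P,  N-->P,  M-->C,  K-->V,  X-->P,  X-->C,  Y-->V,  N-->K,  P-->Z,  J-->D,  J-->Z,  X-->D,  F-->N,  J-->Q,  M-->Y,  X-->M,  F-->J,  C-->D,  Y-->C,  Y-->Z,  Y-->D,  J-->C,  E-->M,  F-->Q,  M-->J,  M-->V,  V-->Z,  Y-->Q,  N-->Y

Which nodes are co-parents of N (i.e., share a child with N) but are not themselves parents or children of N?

Children of N: K, P, Q, Y.
  parents(P) \ {N} = {F, J, X}.
  parents(Y) \ {N} = {E, M, P}.
  K has no other parent.
  Q also has parents F, J, Y.
Excluding nodes already adjacent to N (E, F, K, P, Q, Y), the co-parent-only contribution is {J, M, X}.

{J, M, X}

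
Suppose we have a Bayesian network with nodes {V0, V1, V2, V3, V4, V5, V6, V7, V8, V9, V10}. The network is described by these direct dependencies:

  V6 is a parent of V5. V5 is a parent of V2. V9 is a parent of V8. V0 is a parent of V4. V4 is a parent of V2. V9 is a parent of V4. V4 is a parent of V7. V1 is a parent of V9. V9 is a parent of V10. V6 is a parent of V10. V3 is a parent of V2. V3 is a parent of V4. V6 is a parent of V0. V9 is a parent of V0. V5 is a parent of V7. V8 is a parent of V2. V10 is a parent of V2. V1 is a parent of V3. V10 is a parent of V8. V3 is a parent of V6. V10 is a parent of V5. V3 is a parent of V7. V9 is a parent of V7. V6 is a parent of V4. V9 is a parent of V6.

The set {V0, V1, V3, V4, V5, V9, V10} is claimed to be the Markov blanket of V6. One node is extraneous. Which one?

Parents of V6: V3, V9.
Children of V6: V0, V4, V5, V10.
Co-parents of V6 (other parents of its children):
  V10's other parent is V9.
  parents(V5) \ {V6} = {V10}.
  V0's other parent is V9.
  V4 also has parents V0, V3, V9.
MB(V6) = {V0, V3, V4, V5, V9, V10}.
V1 is neither a parent, child, nor co-parent of V6, so it does not belong.

V1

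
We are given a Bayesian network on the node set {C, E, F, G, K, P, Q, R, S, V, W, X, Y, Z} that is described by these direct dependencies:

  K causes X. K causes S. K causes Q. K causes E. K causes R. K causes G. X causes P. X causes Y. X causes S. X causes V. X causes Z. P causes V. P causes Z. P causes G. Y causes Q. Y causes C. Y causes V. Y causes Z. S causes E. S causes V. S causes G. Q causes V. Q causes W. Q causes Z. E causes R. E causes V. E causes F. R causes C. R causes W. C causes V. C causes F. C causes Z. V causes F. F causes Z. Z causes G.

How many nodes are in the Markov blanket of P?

11

By definition, MB(P) is built from P's parents, P's children, and the co-parents of P.
P has parent X.
P's children: G, V, Z.
Other parents of P's children:
  V's other parents are C, E, Q, S, X, Y.
  Z also has parents C, F, Q, X, Y.
  G also has parents K, S, Z.
MB(P) = {C, E, F, G, K, Q, S, V, X, Y, Z}, which has 11 nodes.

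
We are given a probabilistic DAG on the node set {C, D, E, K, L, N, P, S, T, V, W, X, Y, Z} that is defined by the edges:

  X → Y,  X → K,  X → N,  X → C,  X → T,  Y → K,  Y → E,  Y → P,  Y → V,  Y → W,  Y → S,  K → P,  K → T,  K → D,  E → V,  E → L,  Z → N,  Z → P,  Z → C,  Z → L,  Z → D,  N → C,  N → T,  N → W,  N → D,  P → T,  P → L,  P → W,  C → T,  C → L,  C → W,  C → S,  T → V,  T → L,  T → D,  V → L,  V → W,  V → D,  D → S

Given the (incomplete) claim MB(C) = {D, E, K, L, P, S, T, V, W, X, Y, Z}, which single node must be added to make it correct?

N

C has parents N, X, Z.
C has children L, S, T, W.
For each child, the remaining parents (spouses of C):
  parents(T) \ {C} = {K, N, P, X}.
  L also has parents E, P, T, V, Z.
  W's other parents are N, P, V, Y.
  S's other parents are D, Y.
MB(C) = {D, E, K, L, N, P, S, T, V, W, X, Y, Z}.
Comparing with the claimed set, N is missing.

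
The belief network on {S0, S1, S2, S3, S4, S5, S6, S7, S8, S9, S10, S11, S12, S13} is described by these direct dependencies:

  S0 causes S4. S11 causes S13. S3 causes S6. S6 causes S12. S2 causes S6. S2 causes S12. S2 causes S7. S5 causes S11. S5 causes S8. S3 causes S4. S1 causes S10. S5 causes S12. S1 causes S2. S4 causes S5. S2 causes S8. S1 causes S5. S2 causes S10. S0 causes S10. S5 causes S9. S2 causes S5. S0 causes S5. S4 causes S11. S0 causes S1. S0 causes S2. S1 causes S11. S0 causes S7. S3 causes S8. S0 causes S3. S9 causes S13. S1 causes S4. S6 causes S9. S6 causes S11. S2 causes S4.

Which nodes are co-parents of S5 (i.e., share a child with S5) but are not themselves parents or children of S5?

{S3, S6}

Children of S5: S8, S9, S11, S12.
  S8's other parents are S2, S3.
  parents(S9) \ {S5} = {S6}.
  parents(S11) \ {S5} = {S1, S4, S6}.
  S12's other parents are S2, S6.
Excluding nodes already adjacent to S5 (S0, S1, S2, S4, S8, S9, S11, S12), the co-parent-only contribution is {S3, S6}.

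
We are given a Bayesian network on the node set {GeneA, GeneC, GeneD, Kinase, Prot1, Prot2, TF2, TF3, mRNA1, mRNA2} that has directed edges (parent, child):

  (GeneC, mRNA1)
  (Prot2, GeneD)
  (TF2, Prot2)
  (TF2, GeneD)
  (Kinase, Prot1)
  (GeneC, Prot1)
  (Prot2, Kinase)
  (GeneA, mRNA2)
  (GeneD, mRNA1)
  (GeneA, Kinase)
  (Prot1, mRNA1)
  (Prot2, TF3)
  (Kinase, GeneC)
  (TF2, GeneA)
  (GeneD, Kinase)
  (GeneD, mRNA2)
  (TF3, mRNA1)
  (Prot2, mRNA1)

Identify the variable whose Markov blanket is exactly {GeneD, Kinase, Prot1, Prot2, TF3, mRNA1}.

The target node must have every member of {GeneD, Kinase, Prot1, Prot2, TF3, mRNA1} as a parent, child, or co-parent, and no others.
Parents of GeneC: Kinase; children: Prot1, mRNA1; co-parents: GeneD, Kinase, Prot1, Prot2, TF3.
These exactly cover the given set, so the node is GeneC.

GeneC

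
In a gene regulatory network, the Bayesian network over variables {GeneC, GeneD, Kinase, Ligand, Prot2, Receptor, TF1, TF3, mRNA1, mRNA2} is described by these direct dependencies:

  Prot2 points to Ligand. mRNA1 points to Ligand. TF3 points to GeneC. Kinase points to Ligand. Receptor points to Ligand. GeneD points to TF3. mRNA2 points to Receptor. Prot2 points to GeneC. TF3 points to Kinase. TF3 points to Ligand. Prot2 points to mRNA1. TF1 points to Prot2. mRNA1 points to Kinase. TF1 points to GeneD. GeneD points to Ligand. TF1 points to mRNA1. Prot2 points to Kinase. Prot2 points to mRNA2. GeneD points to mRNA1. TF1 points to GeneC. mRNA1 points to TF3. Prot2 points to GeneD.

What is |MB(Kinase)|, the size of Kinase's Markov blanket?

Recall MB(v) = parents ∪ children ∪ spouses, where spouses are the other parents of v's children.
Parents of Kinase: Prot2, TF3, mRNA1.
Ch(Kinase) = {Ligand}.
For each child, the remaining parents (spouses of Kinase):
  parents(Ligand) \ {Kinase} = {GeneD, Prot2, Receptor, TF3, mRNA1}.
MB(Kinase) = {GeneD, Ligand, Prot2, Receptor, TF3, mRNA1}, which has 6 nodes.

6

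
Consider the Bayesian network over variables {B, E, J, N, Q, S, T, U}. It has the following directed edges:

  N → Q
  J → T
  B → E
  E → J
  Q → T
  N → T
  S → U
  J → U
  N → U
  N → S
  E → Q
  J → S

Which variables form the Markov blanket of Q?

Recall MB(v) = parents ∪ children ∪ spouses, where spouses are the other parents of v's children.
Q's parents: E, N.
Q has child T.
Other parents of Q's children:
  T: J, N
Taking the union gives {E, J, N, T}.

{E, J, N, T}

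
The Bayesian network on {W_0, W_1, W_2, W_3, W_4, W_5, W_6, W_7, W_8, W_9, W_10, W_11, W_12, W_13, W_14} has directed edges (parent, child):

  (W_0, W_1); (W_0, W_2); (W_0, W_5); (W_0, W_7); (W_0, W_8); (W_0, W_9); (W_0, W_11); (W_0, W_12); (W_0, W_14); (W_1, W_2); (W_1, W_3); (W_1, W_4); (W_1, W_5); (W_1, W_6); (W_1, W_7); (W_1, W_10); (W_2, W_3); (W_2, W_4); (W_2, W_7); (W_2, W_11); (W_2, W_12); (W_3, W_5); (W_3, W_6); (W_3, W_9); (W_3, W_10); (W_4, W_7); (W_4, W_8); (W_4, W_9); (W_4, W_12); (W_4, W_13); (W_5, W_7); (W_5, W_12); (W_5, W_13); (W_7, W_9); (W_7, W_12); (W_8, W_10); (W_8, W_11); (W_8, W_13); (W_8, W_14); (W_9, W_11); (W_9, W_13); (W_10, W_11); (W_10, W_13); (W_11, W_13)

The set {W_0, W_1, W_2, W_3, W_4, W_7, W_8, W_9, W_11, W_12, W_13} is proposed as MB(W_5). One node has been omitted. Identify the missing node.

Recall MB(v) = parents ∪ children ∪ spouses, where spouses are the other parents of v's children.
Parents of W_5: W_0, W_1, W_3.
Children of W_5: W_7, W_12, W_13.
For each child, the remaining parents (spouses of W_5):
  parents(W_7) \ {W_5} = {W_0, W_1, W_2, W_4}.
  W_12 also has parents W_0, W_2, W_4, W_7.
  parents(W_13) \ {W_5} = {W_4, W_8, W_9, W_10, W_11}.
MB(W_5) = {W_0, W_1, W_2, W_3, W_4, W_7, W_8, W_9, W_10, W_11, W_12, W_13}.
Comparing with the claimed set, W_10 is missing.

W_10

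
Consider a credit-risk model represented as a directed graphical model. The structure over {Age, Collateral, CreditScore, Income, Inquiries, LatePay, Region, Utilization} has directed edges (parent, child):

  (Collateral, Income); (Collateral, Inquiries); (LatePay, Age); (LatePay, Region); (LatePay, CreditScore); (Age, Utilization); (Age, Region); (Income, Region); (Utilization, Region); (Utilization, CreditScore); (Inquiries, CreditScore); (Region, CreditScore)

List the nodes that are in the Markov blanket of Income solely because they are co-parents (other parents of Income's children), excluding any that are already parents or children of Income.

Children of Income: Region.
  parents(Region) \ {Income} = {Age, LatePay, Utilization}.
Excluding nodes already adjacent to Income (Collateral, Region), the co-parent-only contribution is {Age, LatePay, Utilization}.

{Age, LatePay, Utilization}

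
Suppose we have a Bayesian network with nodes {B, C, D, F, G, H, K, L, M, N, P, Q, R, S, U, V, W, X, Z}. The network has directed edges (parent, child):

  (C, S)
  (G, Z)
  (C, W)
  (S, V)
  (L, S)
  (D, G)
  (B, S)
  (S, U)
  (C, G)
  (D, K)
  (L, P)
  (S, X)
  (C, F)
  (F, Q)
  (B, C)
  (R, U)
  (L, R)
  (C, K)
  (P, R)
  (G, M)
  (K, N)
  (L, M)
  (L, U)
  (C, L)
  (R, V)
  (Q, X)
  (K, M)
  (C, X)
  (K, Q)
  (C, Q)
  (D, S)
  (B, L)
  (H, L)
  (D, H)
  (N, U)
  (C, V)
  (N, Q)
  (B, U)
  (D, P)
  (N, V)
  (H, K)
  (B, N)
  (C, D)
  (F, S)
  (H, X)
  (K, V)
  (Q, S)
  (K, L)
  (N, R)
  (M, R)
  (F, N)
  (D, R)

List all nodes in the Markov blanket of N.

N's parents: B, F, K.
Children of N: Q, R, U, V.
Other parents of N's children:
  Q also has parents C, F, K.
  R's other parents are D, L, M, P.
  parents(U) \ {N} = {B, L, R, S}.
  V's other parents are C, K, R, S.
MB(N) = {B, C, D, F, K, L, M, P, Q, R, S, U, V}.

{B, C, D, F, K, L, M, P, Q, R, S, U, V}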